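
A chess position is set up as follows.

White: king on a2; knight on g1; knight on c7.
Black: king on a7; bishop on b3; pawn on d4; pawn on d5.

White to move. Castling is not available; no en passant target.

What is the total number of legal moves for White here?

5

White to move; king on a2.
In check: yes, from the black bishop on b3.
Legal moves: Kxb3, Ka3, Kb2, Kb1, Ka1.
Count: 5.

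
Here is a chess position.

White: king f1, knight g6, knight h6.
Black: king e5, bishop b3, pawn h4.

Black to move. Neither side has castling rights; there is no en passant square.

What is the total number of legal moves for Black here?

6

Black to move; king on e5.
In check: yes, from the white knight on g6.
Legal moves: Kf6, Ke6, Kd6, Kd5, Ke4, Kd4.
Count: 6.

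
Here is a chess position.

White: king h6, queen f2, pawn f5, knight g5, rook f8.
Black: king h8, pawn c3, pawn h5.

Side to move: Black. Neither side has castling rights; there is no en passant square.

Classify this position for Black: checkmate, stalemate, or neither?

Black to move; black king on h8.
In check: yes, from the white rook on f8.
King squares — g7: attacked by Kh6; h7: attacked by Ng5; g8: attacked by Rf8.
Legal moves for Black: none.
In check with no legal moves → checkmate.

checkmate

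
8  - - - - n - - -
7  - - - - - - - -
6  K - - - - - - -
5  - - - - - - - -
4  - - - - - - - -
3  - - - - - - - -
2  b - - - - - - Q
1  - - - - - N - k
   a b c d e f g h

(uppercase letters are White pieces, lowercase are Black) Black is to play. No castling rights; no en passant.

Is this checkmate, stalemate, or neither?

Black to move; black king on h1.
In check: yes, from the white queen on h2.
King squares — g1: attacked by Qh2; g2: attacked by Qh2; h2: attacked by Nf1.
Legal moves for Black: none.
In check with no legal moves → checkmate.

checkmate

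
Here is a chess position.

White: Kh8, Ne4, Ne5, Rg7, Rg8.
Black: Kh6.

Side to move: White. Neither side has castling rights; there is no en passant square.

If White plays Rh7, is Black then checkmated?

yes

After Rh7: black king on h6; in check: yes, from the white rook on h7.
King squares — g5: attacked by Ne4; h5: attacked by Rh7; g6: attacked by Ne5; g7: attacked by Rh7; h7: attacked by Kh8.
Black has no legal moves → checkmate.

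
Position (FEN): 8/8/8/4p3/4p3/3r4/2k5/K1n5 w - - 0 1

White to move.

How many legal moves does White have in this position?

0

White to move; king on a1.
In check: no.
Legal moves: none.
Count: 0.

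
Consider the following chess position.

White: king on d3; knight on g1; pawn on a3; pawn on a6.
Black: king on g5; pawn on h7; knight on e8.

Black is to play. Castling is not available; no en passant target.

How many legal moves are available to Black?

Black to move; king on g5.
In check: no.
Legal moves: Ng7, Nc7, Nf6, Nd6, Kh6, Kg6, Kf6, Kh5, Kf5, Kh4, Kg4, Kf4, h6, h5.
Count: 14.

14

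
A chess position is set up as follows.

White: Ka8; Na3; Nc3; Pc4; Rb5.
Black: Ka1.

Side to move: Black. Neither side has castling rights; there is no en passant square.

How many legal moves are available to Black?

0

Black to move; king on a1.
In check: no.
Legal moves: none.
Count: 0.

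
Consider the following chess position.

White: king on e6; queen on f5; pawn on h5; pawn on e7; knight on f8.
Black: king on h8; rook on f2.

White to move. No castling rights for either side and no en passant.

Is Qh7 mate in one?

After Qh7: black king on h8; in check: yes, from the white queen on h7.
King squares — g7: attacked by Qh7; h7: attacked by Nf8; g8: attacked by Qh7.
Black has no legal moves → checkmate.

yes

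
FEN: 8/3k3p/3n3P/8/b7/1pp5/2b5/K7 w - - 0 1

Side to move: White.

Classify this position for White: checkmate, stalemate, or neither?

stalemate

White to move; white king on a1.
In check: no.
King squares — b1: attacked by Bc2; a2: attacked by Pb3; b2: attacked by Pc3.
Legal moves for White: none.
Not in check and no legal moves → stalemate.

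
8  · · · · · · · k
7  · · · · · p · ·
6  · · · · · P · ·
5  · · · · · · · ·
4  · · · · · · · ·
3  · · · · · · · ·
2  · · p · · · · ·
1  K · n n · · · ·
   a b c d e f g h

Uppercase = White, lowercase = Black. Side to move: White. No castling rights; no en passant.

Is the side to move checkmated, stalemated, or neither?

stalemate

White to move; white king on a1.
In check: no.
King squares — b1: attacked by Pc2; a2: attacked by Nc1; b2: attacked by Nd1.
Legal moves for White: none.
Not in check and no legal moves → stalemate.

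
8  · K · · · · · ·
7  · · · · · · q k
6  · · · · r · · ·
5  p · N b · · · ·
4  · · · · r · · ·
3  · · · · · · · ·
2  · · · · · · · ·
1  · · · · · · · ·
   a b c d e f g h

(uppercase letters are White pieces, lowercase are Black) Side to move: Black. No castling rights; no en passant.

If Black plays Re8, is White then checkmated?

yes

After Re8: white king on b8; in check: yes, from the black rook on e8.
King squares — a7: attacked by Qg7; b7: attacked by Bd5; c7: attacked by Qg7; a8: attacked by Bd5; c8: attacked by Re8.
White has no legal moves → checkmate.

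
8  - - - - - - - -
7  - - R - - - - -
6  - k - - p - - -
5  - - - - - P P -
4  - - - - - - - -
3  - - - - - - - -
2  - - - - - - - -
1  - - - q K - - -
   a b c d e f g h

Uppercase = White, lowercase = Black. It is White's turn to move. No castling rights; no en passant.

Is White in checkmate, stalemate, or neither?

White to move; white king on e1.
In check: yes, from the black queen on d1.
Legal moves for White: Kf2, Kxd1.
White is in check but has 2 legal moves → neither.

neither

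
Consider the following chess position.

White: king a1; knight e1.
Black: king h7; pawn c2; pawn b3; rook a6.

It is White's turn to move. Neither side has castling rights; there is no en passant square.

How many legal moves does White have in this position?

1

White to move; king on a1.
In check: yes, from the black rook on a6.
Legal moves: Kb2.
Count: 1.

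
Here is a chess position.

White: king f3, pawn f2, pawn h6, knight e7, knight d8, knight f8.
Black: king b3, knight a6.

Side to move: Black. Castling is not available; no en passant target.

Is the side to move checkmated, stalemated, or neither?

neither

Black to move; black king on b3.
In check: no.
Legal moves for Black: Nb8, Nc7, Nc5, Nb4, Kc4, Kb4, Ka4, Kc3, Ka3, Kc2, Kb2, Ka2.
Black has 12 legal moves and is not in check → neither.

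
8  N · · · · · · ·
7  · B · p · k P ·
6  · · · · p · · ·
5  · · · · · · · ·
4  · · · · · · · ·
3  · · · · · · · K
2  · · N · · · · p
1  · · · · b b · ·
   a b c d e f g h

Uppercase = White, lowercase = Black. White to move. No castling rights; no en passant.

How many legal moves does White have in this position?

3

White to move; king on h3.
In check: yes, from the black bishop on f1.
Legal moves: Kg4, Kxh2, Bg2.
Count: 3.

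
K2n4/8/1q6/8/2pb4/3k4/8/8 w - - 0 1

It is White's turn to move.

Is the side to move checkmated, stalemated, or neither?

stalemate

White to move; white king on a8.
In check: no.
King squares — a7: attacked by Qb6; b7: attacked by Qb6; b8: attacked by Qb6.
Legal moves for White: none.
Not in check and no legal moves → stalemate.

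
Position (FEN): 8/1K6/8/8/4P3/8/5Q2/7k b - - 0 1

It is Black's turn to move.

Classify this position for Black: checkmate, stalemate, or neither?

Black to move; black king on h1.
In check: no.
King squares — g1: attacked by Qf2; g2: attacked by Qf2; h2: attacked by Qf2.
Legal moves for Black: none.
Not in check and no legal moves → stalemate.

stalemate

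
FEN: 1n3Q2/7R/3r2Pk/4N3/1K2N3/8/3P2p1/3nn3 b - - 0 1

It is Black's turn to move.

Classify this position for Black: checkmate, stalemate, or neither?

checkmate

Black to move; black king on h6.
In check: yes, from the white rook on h7 and the white queen on f8.
King squares — g5: attacked by Ne4; h5: attacked by Rh7; g6: attacked by Ne5; g7: attacked by Rh7; h7: attacked by Pg6.
Legal moves for Black: none.
In check with no legal moves → checkmate.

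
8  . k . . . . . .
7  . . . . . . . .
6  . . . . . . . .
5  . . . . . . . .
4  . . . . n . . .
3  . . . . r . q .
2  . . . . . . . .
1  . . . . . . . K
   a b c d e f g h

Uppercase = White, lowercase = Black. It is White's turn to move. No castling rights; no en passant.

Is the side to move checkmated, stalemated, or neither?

stalemate

White to move; white king on h1.
In check: no.
King squares — g1: attacked by Qg3; g2: attacked by Qg3; h2: attacked by Qg3.
Legal moves for White: none.
Not in check and no legal moves → stalemate.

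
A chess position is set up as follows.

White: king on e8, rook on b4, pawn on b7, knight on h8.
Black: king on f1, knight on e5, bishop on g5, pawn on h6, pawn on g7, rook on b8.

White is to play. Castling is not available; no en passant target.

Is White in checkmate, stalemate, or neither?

checkmate

White to move; white king on e8.
In check: yes, from the black rook on b8.
King squares — d7: attacked by Ne5; e7: attacked by Bg5; f7: attacked by Ne5; d8: attacked by Bg5; f8: attacked by Rb8.
Legal moves for White: none.
In check with no legal moves → checkmate.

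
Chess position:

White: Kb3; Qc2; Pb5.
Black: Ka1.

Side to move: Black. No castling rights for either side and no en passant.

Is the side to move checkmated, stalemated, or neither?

Black to move; black king on a1.
In check: no.
King squares — b1: attacked by Qc2; a2: attacked by Qc2; b2: attacked by Qc2.
Legal moves for Black: none.
Not in check and no legal moves → stalemate.

stalemate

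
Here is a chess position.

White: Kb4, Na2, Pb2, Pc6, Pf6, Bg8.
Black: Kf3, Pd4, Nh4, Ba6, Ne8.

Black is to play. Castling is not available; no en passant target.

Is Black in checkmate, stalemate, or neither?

Black to move; black king on f3.
In check: no.
Legal moves for Black include: Ng7, Nc7, Nxf6, Nd6, Bc8, Bb7, Bb5, Bc4, Bd3, Be2, Bf1, Ng6, Nf5, Ng2, Kg4, Kf4, Ke4, Kg3, ... (list truncated; more exist).
Black has legal moves and is not in check → neither.

neither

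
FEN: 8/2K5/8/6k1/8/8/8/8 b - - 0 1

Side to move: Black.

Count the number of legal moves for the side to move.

8

Black to move; king on g5.
In check: no.
Legal moves: Kh6, Kg6, Kf6, Kh5, Kf5, Kh4, Kg4, Kf4.
Count: 8.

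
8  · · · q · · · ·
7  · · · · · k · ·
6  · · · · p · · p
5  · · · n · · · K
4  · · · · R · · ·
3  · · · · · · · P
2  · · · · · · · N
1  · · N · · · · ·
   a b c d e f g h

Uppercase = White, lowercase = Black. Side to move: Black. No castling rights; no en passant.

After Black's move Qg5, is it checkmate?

yes

After Qg5: white king on h5; in check: yes, from the black queen on g5.
King squares — g4: attacked by Qg5; h4: attacked by Qg5; g5: attacked by Ph6; g6: attacked by Qg5; h6: attacked by Qg5.
White has no legal moves → checkmate.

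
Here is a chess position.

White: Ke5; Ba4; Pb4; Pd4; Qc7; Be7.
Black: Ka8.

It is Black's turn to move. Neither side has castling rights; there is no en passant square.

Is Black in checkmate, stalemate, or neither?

Black to move; black king on a8.
In check: no.
King squares — a7: attacked by Qc7; b7: attacked by Qc7; b8: attacked by Qc7.
Legal moves for Black: none.
Not in check and no legal moves → stalemate.

stalemate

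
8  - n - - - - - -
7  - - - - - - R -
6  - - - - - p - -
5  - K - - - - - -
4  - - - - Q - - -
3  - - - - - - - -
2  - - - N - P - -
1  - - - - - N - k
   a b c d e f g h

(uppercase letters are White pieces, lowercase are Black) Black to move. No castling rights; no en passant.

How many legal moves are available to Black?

0

Black to move; king on h1.
In check: yes, from the white queen on e4.
Legal moves: none.
Count: 0.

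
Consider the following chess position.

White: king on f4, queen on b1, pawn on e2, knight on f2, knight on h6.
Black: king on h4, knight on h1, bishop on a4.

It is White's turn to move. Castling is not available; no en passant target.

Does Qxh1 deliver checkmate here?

After Qxh1: black king on h4; in check: yes, from the white queen on h1.
King squares — g3: attacked by Kf4; h3: attacked by Qh1; g4: attacked by Nf2; g5: attacked by Kf4; h5: attacked by Qh1.
Black has no legal moves → checkmate.

yes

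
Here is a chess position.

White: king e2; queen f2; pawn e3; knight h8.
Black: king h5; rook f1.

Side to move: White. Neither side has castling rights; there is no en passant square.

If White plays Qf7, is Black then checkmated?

After Qf7: black king on h5; in check: yes, from the white queen on f7.
Black has 5 legal replies: Kh6, Kg5, Kh4, Kg4, Rxf7.
In check but a legal move exists → not checkmate.

no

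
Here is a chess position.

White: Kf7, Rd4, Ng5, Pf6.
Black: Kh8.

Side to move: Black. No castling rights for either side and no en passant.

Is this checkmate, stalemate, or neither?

Black to move; black king on h8.
In check: no.
King squares — g7: attacked by Pf6; h7: attacked by Ng5; g8: attacked by Kf7.
Legal moves for Black: none.
Not in check and no legal moves → stalemate.

stalemate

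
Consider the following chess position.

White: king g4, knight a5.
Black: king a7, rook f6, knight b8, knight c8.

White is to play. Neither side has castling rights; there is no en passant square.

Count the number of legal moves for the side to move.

White to move; king on g4.
In check: no.
Legal moves: Nb7, Nc6+, Nc4, Nb3, Kh5, Kg5, Kh4, Kh3, Kg3.
Count: 9.

9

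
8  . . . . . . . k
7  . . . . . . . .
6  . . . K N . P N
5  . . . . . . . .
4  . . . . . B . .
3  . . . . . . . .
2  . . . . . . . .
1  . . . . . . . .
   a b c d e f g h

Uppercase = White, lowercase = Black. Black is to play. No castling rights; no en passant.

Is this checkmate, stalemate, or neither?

stalemate

Black to move; black king on h8.
In check: no.
King squares — g7: attacked by Ne6; h7: attacked by Pg6; g8: attacked by Nh6.
Legal moves for Black: none.
Not in check and no legal moves → stalemate.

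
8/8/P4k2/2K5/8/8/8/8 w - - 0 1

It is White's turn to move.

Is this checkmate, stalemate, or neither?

neither

White to move; white king on c5.
In check: no.
Legal moves for White: Kd6, Kc6, Kb6, Kd5, Kb5, Kd4, Kc4, Kb4, a7.
White has 9 legal moves and is not in check → neither.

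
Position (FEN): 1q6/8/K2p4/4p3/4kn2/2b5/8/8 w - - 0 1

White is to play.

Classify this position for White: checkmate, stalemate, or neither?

White to move; white king on a6.
In check: no.
King squares — a5: attacked by Bc3; b5: attacked by Qb8; b6: attacked by Qb8; a7: attacked by Qb8; b7: attacked by Qb8.
Legal moves for White: none.
Not in check and no legal moves → stalemate.

stalemate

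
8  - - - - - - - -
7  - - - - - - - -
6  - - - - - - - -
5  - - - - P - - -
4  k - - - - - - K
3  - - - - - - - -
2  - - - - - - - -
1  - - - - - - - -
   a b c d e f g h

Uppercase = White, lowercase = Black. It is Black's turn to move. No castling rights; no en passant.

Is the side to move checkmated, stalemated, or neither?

Black to move; black king on a4.
In check: no.
Legal moves for Black: Kb5, Ka5, Kb4, Kb3, Ka3.
Black has 5 legal moves and is not in check → neither.

neither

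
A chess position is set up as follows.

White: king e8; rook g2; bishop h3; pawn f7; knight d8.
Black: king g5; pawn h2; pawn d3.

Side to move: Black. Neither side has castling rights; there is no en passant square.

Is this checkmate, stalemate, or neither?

neither

Black to move; black king on g5.
In check: yes, from the white rook on g2.
King squares — f4: available; g4: attacked by Rg2; h4: available; f5: attacked by Bh3; h5: available; f6: available; g6: attacked by Rg2; h6: available.
Legal moves for Black: Kh6, Kf6, Kh5, Kh4, Kf4.
Black is in check but has 5 legal moves → neither.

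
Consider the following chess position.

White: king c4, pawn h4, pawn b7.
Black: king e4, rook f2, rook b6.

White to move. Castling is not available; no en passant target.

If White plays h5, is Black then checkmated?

no

After h5: black king on e4; in check: no.
Black is not in check, so this cannot be checkmate.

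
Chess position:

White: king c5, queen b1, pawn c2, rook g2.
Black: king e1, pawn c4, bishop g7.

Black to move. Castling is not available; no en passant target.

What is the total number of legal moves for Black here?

Black to move; king on e1.
In check: yes, from the white queen on b1.
Legal moves: none.
Count: 0.

0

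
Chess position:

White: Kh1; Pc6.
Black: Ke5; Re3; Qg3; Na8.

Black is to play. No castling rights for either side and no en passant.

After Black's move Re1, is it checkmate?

yes

After Re1: white king on h1; in check: yes, from the black rook on e1.
King squares — g1: attacked by Re1; g2: attacked by Qg3; h2: attacked by Qg3.
White has no legal moves → checkmate.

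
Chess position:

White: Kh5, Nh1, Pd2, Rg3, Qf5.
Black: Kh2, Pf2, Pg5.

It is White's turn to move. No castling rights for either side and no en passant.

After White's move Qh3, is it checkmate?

yes

After Qh3: black king on h2; in check: yes, from the white queen on h3.
King squares — g1: attacked by Rg3; h1: attacked by Qh3; g2: attacked by Rg3; g3: attacked by Nh1; h3: attacked by Rg3.
Black has no legal moves → checkmate.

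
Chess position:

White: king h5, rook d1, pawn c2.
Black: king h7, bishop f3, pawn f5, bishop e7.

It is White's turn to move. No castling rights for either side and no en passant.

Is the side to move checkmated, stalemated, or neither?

White to move; white king on h5.
In check: yes, from the black bishop on f3.
King squares — g4: attacked by Bf3; h4: attacked by Be7; g5: attacked by Be7; g6: attacked by Kh7; h6: attacked by Kh7.
Legal moves for White: none.
In check with no legal moves → checkmate.

checkmate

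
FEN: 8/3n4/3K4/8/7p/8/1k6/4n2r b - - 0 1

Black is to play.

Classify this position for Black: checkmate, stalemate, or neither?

neither

Black to move; black king on b2.
In check: no.
Legal moves for Black include: Nf8, Nb8, Nf6, Nb6, Ne5, Nc5, Kc3, Kb3, Ka3, Kc2, Ka2, Kc1, Kb1, Ka1, Rh3, Rh2, Rg1, Rf1, ... (list truncated; more exist).
Black has legal moves and is not in check → neither.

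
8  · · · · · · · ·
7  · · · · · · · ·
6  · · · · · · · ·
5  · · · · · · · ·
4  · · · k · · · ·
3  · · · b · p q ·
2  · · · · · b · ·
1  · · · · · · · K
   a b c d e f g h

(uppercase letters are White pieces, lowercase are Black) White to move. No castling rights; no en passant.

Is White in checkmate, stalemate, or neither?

White to move; white king on h1.
In check: no.
King squares — g1: attacked by Bf2; g2: attacked by Pf3; h2: attacked by Qg3.
Legal moves for White: none.
Not in check and no legal moves → stalemate.

stalemate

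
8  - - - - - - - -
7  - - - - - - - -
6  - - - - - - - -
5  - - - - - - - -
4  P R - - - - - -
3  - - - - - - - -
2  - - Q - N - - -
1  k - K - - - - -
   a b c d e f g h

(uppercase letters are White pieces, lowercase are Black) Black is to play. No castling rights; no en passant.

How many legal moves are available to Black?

Black to move; king on a1.
In check: no.
Legal moves: none.
Count: 0.

0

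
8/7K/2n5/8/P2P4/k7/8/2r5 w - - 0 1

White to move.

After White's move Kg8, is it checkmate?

no

After Kg8: black king on a3; in check: no.
Black is not in check, so this cannot be checkmate.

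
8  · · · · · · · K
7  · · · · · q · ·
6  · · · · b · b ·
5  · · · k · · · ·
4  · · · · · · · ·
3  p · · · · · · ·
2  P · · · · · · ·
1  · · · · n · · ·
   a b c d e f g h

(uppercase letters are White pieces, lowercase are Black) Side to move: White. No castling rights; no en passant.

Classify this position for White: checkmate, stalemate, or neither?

stalemate

White to move; white king on h8.
In check: no.
King squares — g7: attacked by Qf7; h7: attacked by Bg6; g8: attacked by Qf7.
Legal moves for White: none.
Not in check and no legal moves → stalemate.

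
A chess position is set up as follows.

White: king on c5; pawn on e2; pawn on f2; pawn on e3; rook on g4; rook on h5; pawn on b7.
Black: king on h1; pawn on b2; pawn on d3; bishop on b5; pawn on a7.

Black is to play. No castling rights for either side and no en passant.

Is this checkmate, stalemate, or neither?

Black to move; black king on h1.
In check: yes, from the white rook on h5.
King squares — g1: attacked by Rg4; g2: attacked by Rg4; h2: attacked by Rh5.
Legal moves for Black: none.
In check with no legal moves → checkmate.

checkmate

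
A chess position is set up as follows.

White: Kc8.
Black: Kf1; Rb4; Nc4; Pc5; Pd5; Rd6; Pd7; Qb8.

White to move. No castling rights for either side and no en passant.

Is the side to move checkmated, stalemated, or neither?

checkmate

White to move; white king on c8.
In check: yes, from the black queen on b8.
King squares — b7: attacked by Rb4; c7: attacked by Qb8; d7: attacked by Rd6; b8: attacked by Rb4; d8: attacked by Qb8.
Legal moves for White: none.
In check with no legal moves → checkmate.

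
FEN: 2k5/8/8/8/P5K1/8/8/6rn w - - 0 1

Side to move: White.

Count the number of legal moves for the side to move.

6

White to move; king on g4.
In check: yes, from the black rook on g1.
Legal moves: Kh5, Kf5, Kh4, Kf4, Kh3, Kf3.
Count: 6.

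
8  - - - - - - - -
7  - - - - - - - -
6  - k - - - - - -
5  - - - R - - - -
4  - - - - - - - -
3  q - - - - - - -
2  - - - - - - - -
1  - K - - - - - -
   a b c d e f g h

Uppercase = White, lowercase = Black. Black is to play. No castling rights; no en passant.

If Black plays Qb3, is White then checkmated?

no

After Qb3: white king on b1; in check: yes, from the black queen on b3.
White has 2 legal replies: Kc1, Ka1.
In check but a legal move exists → not checkmate.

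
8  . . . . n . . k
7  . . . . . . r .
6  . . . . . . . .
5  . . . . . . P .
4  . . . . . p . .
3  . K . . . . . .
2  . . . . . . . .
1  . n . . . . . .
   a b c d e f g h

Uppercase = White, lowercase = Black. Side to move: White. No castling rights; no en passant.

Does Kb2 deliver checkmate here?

no

After Kb2: black king on h8; in check: no.
Black is not in check, so this cannot be checkmate.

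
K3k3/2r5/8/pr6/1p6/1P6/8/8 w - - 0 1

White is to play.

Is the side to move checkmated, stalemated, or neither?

White to move; white king on a8.
In check: no.
King squares — a7: attacked by Rc7; b7: attacked by Rb5; b8: attacked by Rb5.
Legal moves for White: none.
Not in check and no legal moves → stalemate.

stalemate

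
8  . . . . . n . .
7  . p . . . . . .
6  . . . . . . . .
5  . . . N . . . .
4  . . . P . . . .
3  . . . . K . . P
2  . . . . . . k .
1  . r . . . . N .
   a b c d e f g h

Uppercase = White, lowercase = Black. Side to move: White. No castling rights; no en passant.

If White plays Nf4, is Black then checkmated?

After Nf4: black king on g2; in check: yes, from the white knight on f4.
Black has 5 legal replies: Kg3, Kh2, Kh1, Kxg1, Kf1.
In check but a legal move exists → not checkmate.

no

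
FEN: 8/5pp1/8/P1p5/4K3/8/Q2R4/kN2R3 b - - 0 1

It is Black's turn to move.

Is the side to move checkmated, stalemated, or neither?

checkmate

Black to move; black king on a1.
In check: yes, from the white queen on a2.
King squares — b1: attacked by Re1; a2: attacked by Rd2; b2: attacked by Qa2.
Legal moves for Black: none.
In check with no legal moves → checkmate.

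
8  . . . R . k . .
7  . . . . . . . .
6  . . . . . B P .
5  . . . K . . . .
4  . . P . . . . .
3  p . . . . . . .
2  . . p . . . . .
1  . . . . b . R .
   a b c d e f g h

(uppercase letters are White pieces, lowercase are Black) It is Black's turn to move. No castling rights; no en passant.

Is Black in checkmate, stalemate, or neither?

Black to move; black king on f8.
In check: yes, from the white rook on d8.
King squares — e7: attacked by Bf6; f7: attacked by Pg6; g7: attacked by Bf6; e8: attacked by Rd8; g8: attacked by Rd8.
Legal moves for Black: none.
In check with no legal moves → checkmate.

checkmate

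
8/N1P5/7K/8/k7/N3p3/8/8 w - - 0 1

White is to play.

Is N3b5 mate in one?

no

After N3b5: black king on a4; in check: no.
Black is not in check, so this cannot be checkmate.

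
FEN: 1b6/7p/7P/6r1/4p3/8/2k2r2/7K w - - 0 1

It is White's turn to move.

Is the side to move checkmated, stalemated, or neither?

stalemate

White to move; white king on h1.
In check: no.
King squares — g1: attacked by Rg5; g2: attacked by Rf2; h2: attacked by Rf2.
Legal moves for White: none.
Not in check and no legal moves → stalemate.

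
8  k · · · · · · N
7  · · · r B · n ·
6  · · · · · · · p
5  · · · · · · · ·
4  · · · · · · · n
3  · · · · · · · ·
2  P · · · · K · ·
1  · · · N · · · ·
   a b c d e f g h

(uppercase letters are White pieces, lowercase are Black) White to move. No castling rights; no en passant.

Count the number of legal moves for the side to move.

White to move; king on f2.
In check: no.
Legal moves: Nf7, Ng6, Bf8, Bd8, Bf6, Bd6, Bg5, Bc5, Bxh4, Bb4, Ba3, Kg3, Ke3, Ke2, Kg1, Kf1, Ke1, Ne3, Nc3, Nb2, a3, a4.
Count: 22.

22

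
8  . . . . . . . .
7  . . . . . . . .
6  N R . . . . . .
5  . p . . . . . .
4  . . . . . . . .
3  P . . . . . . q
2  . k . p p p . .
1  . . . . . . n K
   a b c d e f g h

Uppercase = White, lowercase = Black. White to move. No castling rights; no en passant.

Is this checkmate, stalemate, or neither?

White to move; white king on h1.
In check: yes, from the black queen on h3.
King squares — g1: attacked by Pf2; g2: attacked by Qh3; h2: attacked by Qh3.
Legal moves for White: none.
In check with no legal moves → checkmate.

checkmate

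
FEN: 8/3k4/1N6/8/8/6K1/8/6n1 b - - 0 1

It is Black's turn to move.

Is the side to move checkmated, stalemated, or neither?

neither

Black to move; black king on d7.
In check: yes, from the white knight on b6.
Legal moves for Black: Ke8, Kd8, Ke7, Kc7, Ke6, Kd6, Kc6.
Black is in check but has 7 legal moves → neither.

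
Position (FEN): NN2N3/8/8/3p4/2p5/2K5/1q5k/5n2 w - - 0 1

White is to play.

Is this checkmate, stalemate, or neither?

White to move; white king on c3.
In check: yes, from the black queen on b2.
Legal moves for White: Kxb2.
White is in check but has 1 legal move → neither.

neither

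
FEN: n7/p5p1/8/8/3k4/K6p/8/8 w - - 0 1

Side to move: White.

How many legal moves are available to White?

White to move; king on a3.
In check: no.
Legal moves: Kb4, Ka4, Kb3, Kb2, Ka2.
Count: 5.

5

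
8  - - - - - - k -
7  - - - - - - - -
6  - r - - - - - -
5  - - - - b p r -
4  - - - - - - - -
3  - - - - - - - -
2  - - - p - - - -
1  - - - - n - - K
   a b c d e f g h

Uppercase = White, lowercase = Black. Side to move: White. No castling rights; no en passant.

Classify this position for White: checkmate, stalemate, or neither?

stalemate

White to move; white king on h1.
In check: no.
King squares — g1: attacked by Rg5; g2: attacked by Ne1; h2: attacked by Be5.
Legal moves for White: none.
Not in check and no legal moves → stalemate.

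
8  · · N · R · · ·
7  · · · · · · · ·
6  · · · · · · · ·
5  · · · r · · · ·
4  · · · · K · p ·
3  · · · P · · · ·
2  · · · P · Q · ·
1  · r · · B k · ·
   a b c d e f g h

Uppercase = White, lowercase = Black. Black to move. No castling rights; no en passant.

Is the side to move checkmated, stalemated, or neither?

Black to move; black king on f1.
In check: yes, from the white queen on f2.
King squares — e1: attacked by Qf2; g1: attacked by Qf2; e2: attacked by Qf2; f2: attacked by Be1; g2: attacked by Qf2.
Legal moves for Black: none.
In check with no legal moves → checkmate.

checkmate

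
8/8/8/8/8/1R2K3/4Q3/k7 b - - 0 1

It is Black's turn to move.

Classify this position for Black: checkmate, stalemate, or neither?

stalemate

Black to move; black king on a1.
In check: no.
King squares — b1: attacked by Rb3; a2: attacked by Qe2; b2: attacked by Qe2.
Legal moves for Black: none.
Not in check and no legal moves → stalemate.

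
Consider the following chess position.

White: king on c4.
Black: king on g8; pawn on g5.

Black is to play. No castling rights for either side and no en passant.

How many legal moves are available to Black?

6

Black to move; king on g8.
In check: no.
Legal moves: Kh8, Kf8, Kh7, Kg7, Kf7, g4.
Count: 6.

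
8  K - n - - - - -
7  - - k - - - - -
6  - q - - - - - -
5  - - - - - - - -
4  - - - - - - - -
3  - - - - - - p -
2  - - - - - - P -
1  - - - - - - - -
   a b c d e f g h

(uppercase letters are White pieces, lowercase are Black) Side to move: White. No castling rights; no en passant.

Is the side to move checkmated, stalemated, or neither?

White to move; white king on a8.
In check: no.
King squares — a7: attacked by Qb6; b7: attacked by Qb6; b8: attacked by Qb6.
Legal moves for White: none.
Not in check and no legal moves → stalemate.

stalemate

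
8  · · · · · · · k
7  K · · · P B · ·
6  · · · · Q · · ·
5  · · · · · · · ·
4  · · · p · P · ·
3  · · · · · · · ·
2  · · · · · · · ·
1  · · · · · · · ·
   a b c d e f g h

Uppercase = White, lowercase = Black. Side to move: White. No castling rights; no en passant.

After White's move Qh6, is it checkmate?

yes

After Qh6: black king on h8; in check: yes, from the white queen on h6.
King squares — g7: attacked by Qh6; h7: attacked by Qh6; g8: attacked by Bf7.
Black has no legal moves → checkmate.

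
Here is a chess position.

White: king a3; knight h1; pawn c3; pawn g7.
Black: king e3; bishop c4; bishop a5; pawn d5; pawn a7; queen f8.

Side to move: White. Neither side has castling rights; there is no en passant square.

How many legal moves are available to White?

White to move; king on a3.
In check: yes, from the black queen on f8.
Legal moves: Ka4, Kb2, gxf8=Q, gxf8=R, gxf8=B, gxf8=N.
Count: 6.

6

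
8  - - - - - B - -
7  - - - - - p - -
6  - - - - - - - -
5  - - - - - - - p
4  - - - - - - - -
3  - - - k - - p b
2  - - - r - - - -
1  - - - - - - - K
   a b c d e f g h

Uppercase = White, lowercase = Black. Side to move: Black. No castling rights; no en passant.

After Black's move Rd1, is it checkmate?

yes

After Rd1: white king on h1; in check: yes, from the black rook on d1.
King squares — g1: attacked by Rd1; g2: attacked by Bh3; h2: attacked by Pg3.
White has no legal moves → checkmate.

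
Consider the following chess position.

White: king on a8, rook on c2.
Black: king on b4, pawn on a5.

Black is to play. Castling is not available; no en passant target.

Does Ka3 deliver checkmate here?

After Ka3: white king on a8; in check: no.
White is not in check, so this cannot be checkmate.

no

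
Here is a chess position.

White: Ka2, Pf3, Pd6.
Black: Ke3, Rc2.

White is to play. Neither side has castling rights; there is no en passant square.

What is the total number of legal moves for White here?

White to move; king on a2.
In check: yes, from the black rook on c2.
Legal moves: Kb3, Ka3, Kb1, Ka1.
Count: 4.

4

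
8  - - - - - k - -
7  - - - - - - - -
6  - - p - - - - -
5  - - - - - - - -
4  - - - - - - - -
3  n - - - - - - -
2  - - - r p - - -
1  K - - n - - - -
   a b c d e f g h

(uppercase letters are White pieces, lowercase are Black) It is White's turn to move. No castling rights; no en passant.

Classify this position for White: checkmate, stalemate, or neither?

stalemate

White to move; white king on a1.
In check: no.
King squares — b1: attacked by Na3; a2: attacked by Rd2; b2: attacked by Nd1.
Legal moves for White: none.
Not in check and no legal moves → stalemate.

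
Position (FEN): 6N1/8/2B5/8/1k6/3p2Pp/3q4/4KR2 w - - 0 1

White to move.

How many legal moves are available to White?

White to move; king on e1.
In check: yes, from the black queen on d2.
Legal moves: Kxd2.
Count: 1.

1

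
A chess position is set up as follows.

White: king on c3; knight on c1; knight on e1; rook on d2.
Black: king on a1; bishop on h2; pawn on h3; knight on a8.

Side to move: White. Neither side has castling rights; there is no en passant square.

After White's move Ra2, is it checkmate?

After Ra2: black king on a1; in check: yes, from the white rook on a2.
Black has 1 legal reply: Kb1.
In check but a legal move exists → not checkmate.

no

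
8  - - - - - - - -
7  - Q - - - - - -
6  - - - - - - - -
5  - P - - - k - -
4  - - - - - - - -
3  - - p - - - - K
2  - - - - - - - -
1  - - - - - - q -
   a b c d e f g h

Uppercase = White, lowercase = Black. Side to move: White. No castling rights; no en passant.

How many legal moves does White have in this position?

White to move; king on h3.
In check: no.
Legal moves: Qc8+, Qb8, Qa8, Qh7+, Qg7, Qf7+, Qe7, Qd7+, Qc7, Qa7, Qc6, Qb6, Qa6, Qd5+, Qe4+, Qf3+, Qg2, Qh1, Kh4, b6.
Count: 20.

20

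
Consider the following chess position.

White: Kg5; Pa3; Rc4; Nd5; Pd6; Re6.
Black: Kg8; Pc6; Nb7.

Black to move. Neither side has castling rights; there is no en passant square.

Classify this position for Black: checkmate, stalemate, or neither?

neither

Black to move; black king on g8.
In check: no.
Legal moves for Black: Kh8, Kf8, Kh7, Kg7, Kf7, Nd8, Nxd6, Nc5, Na5, cxd5, c5.
Black has 11 legal moves and is not in check → neither.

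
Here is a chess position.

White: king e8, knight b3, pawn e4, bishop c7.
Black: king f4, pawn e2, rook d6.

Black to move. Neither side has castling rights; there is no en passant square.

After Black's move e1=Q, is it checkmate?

After e1=Q: white king on e8; in check: no.
White is not in check, so this cannot be checkmate.

no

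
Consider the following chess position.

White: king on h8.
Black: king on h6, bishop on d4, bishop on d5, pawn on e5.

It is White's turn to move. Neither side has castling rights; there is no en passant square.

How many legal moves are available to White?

White to move; king on h8.
In check: no.
Legal moves: none.
Count: 0.

0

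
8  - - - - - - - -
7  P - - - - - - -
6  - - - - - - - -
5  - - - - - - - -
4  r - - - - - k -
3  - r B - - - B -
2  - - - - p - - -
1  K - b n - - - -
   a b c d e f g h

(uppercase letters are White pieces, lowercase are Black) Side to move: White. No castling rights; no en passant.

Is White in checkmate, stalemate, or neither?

White to move; white king on a1.
In check: yes, from the black rook on a4.
King squares — b1: attacked by Rb3; a2: attacked by Ra4; b2: attacked by Bc1.
Legal moves for White: none.
In check with no legal moves → checkmate.

checkmate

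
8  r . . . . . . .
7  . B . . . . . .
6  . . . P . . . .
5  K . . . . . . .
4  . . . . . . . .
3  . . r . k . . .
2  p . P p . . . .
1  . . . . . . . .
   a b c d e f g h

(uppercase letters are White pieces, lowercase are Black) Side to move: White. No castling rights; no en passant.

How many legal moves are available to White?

5

White to move; king on a5.
In check: yes, from the black rook on a8.
Legal moves: Kb6, Kb5, Kb4, Bxa8, Ba6.
Count: 5.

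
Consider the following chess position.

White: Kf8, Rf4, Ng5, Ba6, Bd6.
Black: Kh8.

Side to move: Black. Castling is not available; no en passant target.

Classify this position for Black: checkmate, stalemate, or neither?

stalemate

Black to move; black king on h8.
In check: no.
King squares — g7: attacked by Kf8; h7: attacked by Ng5; g8: attacked by Kf8.
Legal moves for Black: none.
Not in check and no legal moves → stalemate.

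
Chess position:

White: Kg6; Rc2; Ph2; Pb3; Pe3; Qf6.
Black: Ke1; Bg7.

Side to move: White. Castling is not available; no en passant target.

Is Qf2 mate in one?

After Qf2: black king on e1; in check: yes, from the white queen on f2.
Black has 1 legal reply: Kd1.
In check but a legal move exists → not checkmate.

no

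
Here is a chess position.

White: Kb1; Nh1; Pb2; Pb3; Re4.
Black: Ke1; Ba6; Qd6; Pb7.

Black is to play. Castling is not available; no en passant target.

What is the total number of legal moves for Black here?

4

Black to move; king on e1.
In check: yes, from the white rook on e4.
Legal moves: Kd2, Kf1, Kd1, Be2.
Count: 4.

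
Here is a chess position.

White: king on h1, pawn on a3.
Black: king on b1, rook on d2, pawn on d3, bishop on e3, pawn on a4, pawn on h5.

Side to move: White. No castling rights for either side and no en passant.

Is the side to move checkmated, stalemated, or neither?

stalemate

White to move; white king on h1.
In check: no.
King squares — g1: attacked by Be3; g2: attacked by Rd2; h2: attacked by Rd2.
Legal moves for White: none.
Not in check and no legal moves → stalemate.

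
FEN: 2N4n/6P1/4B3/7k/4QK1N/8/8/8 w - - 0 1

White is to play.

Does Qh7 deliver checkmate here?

yes

After Qh7: black king on h5; in check: yes, from the white queen on h7.
King squares — g4: attacked by Kf4; h4: attacked by Qh7; g5: attacked by Kf4; g6: attacked by Nh4; h6: attacked by Qh7.
Black has no legal moves → checkmate.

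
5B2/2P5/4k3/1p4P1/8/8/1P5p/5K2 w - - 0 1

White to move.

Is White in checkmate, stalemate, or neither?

White to move; white king on f1.
In check: no.
Legal moves for White: Bg7, Be7, Bh6, Bd6, Bc5, Bb4, Ba3, Kg2, Kf2, Ke2, Ke1, c8=Q+, c8=R, c8=B+, c8=N, g6, b3, b4.
White has 18 legal moves and is not in check → neither.

neither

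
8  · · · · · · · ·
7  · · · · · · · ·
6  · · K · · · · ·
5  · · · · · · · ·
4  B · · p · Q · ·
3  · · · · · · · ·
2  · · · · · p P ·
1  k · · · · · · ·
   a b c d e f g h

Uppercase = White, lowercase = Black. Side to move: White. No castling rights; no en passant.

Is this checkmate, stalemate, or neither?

White to move; white king on c6.
In check: no.
Legal moves for White include: Kd7, Kc7, Kb7, Kd6, Kb6, Kd5, Kc5, Kb5, Qf8, Qb8, Qf7, Qc7, Qh6, Qf6, Qd6, Qg5, Qf5, Qe5, ... (list truncated; more exist).
White has legal moves and is not in check → neither.

neither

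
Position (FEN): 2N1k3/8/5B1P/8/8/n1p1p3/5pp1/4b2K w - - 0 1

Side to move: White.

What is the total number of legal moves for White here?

White to move; king on h1.
In check: yes, from the black pawn on g2.
Legal moves: Kh2, Kxg2.
Count: 2.

2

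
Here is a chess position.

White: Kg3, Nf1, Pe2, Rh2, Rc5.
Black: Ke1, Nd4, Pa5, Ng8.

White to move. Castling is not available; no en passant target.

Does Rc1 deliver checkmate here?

yes

After Rc1: black king on e1; in check: yes, from the white rook on c1.
King squares — d1: attacked by Rc1; f1: attacked by Rc1; d2: attacked by Nf1; e2: attacked by Rh2; f2: attacked by Rh2.
Black has no legal moves → checkmate.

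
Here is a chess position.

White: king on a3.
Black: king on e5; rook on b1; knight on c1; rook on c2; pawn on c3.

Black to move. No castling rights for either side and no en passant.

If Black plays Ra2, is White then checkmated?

After Ra2: white king on a3; in check: yes, from the black rook on a2.
King squares — a2: attacked by Nc1; b2: attacked by Rb1; b3: attacked by Rb1; a4: attacked by Ra2; b4: attacked by Rb1.
White has no legal moves → checkmate.

yes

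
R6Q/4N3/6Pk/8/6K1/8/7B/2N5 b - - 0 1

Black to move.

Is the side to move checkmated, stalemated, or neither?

checkmate

Black to move; black king on h6.
In check: yes, from the white queen on h8.
King squares — g5: attacked by Kg4; h5: attacked by Kg4; g6: attacked by Ne7; g7: attacked by Qh8; h7: attacked by Pg6.
Legal moves for Black: none.
In check with no legal moves → checkmate.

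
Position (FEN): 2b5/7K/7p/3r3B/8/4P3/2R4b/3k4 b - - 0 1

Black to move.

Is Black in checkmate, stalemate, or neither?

neither

Black to move; black king on d1.
In check: yes, from the white bishop on h5.
King squares — c1: attacked by Rc2; e1: available; c2: available; d2: attacked by Rc2; e2: attacked by Rc2.
Legal moves for Black: Kxc2, Ke1, Bg4, Rxh5.
Black is in check but has 4 legal moves → neither.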